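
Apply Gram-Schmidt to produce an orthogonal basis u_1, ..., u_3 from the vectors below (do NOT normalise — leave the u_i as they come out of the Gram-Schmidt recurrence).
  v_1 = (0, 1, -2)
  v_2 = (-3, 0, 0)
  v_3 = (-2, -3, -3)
Orthogonal basis:
  u_1 = (0, 1, -2)
  u_2 = (-3, 0, 0)
  u_3 = (0, -18/5, -9/5)

Apply the Gram-Schmidt recurrence
  u_1 = v_1
  u_i = v_i − Σ_{j<i} ((v_i · u_j) / (u_j · u_j)) · u_j.

Step by step this gives:
  u_1 = (0, 1, -2)
  u_2 = (-3, 0, 0)
  u_3 = (0, -18/5, -9/5)

Orthogonality check:
  u_2 · u_1 = 0 (should be 0)
  u_3 · u_1 = 0 (should be 0)
  u_3 · u_2 = 0 (should be 0)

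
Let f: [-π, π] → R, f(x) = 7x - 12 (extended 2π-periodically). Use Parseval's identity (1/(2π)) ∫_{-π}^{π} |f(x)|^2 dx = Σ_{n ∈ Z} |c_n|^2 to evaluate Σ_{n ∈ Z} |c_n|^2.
Σ |c_n|^2 = 49π^2/3 + 144

Expand and integrate term by term over [-π, π]:
  ∫ (7x)^2 dx = 49·(2π^3/3); ∫ 2·7·(-12)·x dx = 0 (odd integrand); ∫ (-12)^2 dx = 144·2π.
So (1/(2π)) ∫_{-π}^{π} (7x - 12)^2 dx = 49π^2/3 + 144 = 49π^2/3 + 144.
Parseval ⇒ Σ |c_n|^2 = 49π^2/3 + 144.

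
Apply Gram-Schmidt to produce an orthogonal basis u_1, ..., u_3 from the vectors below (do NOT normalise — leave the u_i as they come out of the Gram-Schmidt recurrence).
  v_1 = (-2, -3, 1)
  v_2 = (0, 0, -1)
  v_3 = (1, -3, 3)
Orthogonal basis:
  u_1 = (-2, -3, 1)
  u_2 = (-1/7, -3/14, -13/14)
  u_3 = (27/13, -18/13, 0)

Apply the Gram-Schmidt recurrence
  u_1 = v_1
  u_i = v_i − Σ_{j<i} ((v_i · u_j) / (u_j · u_j)) · u_j.

Step by step this gives:
  u_1 = (-2, -3, 1)
  u_2 = (-1/7, -3/14, -13/14)
  u_3 = (27/13, -18/13, 0)

Orthogonality check:
  u_2 · u_1 = 0 (should be 0)
  u_3 · u_1 = 0 (should be 0)
  u_3 · u_2 = 0 (should be 0)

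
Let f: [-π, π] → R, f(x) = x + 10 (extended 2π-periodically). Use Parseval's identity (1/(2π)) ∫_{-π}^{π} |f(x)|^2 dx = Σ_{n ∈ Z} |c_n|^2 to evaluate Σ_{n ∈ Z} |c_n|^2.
Σ |c_n|^2 = π^2/3 + 100

Expand and integrate term by term over [-π, π]:
  ∫ (x)^2 dx = 1·(2π^3/3); ∫ 2·1·(10)·x dx = 0 (odd integrand); ∫ 10^2 dx = 100·2π.
So (1/(2π)) ∫_{-π}^{π} (x + 10)^2 dx = 1π^2/3 + 100 = π^2/3 + 100.
Parseval ⇒ Σ |c_n|^2 = π^2/3 + 100.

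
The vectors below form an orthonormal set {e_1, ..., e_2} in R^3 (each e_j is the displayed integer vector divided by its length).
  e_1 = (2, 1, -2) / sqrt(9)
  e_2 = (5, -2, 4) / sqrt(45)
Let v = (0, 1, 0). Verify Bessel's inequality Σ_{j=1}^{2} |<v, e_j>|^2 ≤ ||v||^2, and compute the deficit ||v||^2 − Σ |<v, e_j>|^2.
Σ |<v, e_j>|^2 = 1/5; ||v||^2 = 1; deficit = 4/5

Write each e_j = u_j / sqrt(<u_j, u_j>) where u_j is the displayed integer vector. Then <v, e_j> = <v, u_j> / sqrt(<u_j, u_j>), so |<v, e_j>|^2 = <v, u_j>^2 / <u_j, u_j>.
Coefficients: <v, e_1> = 1/sqrt(9), <v, e_2> = -2/sqrt(45).
Square and sum: Σ |<v, e_j>|^2 = 1/5.
Compute ||v||^2 = v·v = 1.
Deficit = 1 − 1/5 = 4/5 ≥ 0, confirming Bessel's inequality. (The deficit equals ||v − Σ <v,e_j> e_j||^2, the squared distance from v to span{e_j}.)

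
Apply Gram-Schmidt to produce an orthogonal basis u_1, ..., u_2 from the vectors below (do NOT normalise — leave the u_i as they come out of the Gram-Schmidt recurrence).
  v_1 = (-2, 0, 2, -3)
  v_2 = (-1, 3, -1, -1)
Orthogonal basis:
  u_1 = (-2, 0, 2, -3)
  u_2 = (-11/17, 3, -23/17, -8/17)

Apply the Gram-Schmidt recurrence
  u_1 = v_1
  u_i = v_i − Σ_{j<i} ((v_i · u_j) / (u_j · u_j)) · u_j.

Step by step this gives:
  u_1 = (-2, 0, 2, -3)
  u_2 = (-11/17, 3, -23/17, -8/17)

Orthogonality check:
  u_2 · u_1 = 0 (should be 0)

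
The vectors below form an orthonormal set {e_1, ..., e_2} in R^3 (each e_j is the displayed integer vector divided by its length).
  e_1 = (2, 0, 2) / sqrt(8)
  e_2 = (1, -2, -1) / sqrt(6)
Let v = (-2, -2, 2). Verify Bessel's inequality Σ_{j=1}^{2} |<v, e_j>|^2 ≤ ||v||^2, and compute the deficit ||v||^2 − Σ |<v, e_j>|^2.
Σ |<v, e_j>|^2 = 0; ||v||^2 = 12; deficit = 12

Write each e_j = u_j / sqrt(<u_j, u_j>) where u_j is the displayed integer vector. Then <v, e_j> = <v, u_j> / sqrt(<u_j, u_j>), so |<v, e_j>|^2 = <v, u_j>^2 / <u_j, u_j>.
Coefficients: <v, e_1> = 0/sqrt(8), <v, e_2> = 0/sqrt(6).
Square and sum: Σ |<v, e_j>|^2 = 0.
Compute ||v||^2 = v·v = 12.
Deficit = 12 − 0 = 12 ≥ 0, confirming Bessel's inequality. (The deficit equals ||v − Σ <v,e_j> e_j||^2, the squared distance from v to span{e_j}.)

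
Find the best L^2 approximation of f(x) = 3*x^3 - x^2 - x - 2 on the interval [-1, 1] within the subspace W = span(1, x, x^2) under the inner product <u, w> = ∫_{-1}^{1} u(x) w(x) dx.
g(x) = -x^2 + 4*x/5 - 2

The best approximation g ∈ W is the orthogonal projection of f onto W. Writing g = a_0 + a_1 x + a_2 x^2, the coefficients solve the normal equations G · a = b where
  G_{ij} = <φ_i, φ_j> and b_i = <f, φ_i>, with φ_0 = 1, φ_1 = x, φ_2 = x^2.
G =
  [2, 0, 2/3]
  [0, 2/3, 0]
  [2/3, 0, 2/5],
b = (-14/3, 8/15, -26/15).
Solving gives a_0 = -2, a_1 = 4/5, a_2 = -1, so
  g(x) = -x^2 + 4*x/5 - 2.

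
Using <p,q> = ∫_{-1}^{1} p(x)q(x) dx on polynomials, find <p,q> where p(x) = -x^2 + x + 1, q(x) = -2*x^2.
<p,q> = -8/15

Expand the product: p(x)·q(x) = 2*x^4 - 2*x^3 - 2*x^2.
∫_{-1}^{1} of each monomial x^k gives [2/(k+1) if k even, 0 if k odd]. Integrating term-by-term (or equivalently evaluating the antiderivative F(x) = 2*x^5/5 - x^4/2 - 2*x^3/3 at the endpoints):
  F(1) − F(−1) = -23/30 − (-7/30) = -8/15.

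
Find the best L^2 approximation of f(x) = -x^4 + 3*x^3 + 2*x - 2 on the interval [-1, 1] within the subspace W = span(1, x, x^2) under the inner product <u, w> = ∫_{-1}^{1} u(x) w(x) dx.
g(x) = -6*x^2/7 + 19*x/5 - 67/35

The best approximation g ∈ W is the orthogonal projection of f onto W. Writing g = a_0 + a_1 x + a_2 x^2, the coefficients solve the normal equations G · a = b where
  G_{ij} = <φ_i, φ_j> and b_i = <f, φ_i>, with φ_0 = 1, φ_1 = x, φ_2 = x^2.
G =
  [2, 0, 2/3]
  [0, 2/3, 0]
  [2/3, 0, 2/5],
b = (-22/5, 38/15, -34/21).
Solving gives a_0 = -67/35, a_1 = 19/5, a_2 = -6/7, so
  g(x) = -6*x^2/7 + 19*x/5 - 67/35.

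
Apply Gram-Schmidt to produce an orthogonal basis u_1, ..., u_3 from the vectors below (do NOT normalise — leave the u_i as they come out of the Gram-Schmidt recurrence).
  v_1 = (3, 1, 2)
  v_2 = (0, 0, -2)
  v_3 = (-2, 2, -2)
Orthogonal basis:
  u_1 = (3, 1, 2)
  u_2 = (6/7, 2/7, -10/7)
  u_3 = (-4/5, 12/5, 0)

Apply the Gram-Schmidt recurrence
  u_1 = v_1
  u_i = v_i − Σ_{j<i} ((v_i · u_j) / (u_j · u_j)) · u_j.

Step by step this gives:
  u_1 = (3, 1, 2)
  u_2 = (6/7, 2/7, -10/7)
  u_3 = (-4/5, 12/5, 0)

Orthogonality check:
  u_2 · u_1 = 0 (should be 0)
  u_3 · u_1 = 0 (should be 0)
  u_3 · u_2 = 0 (should be 0)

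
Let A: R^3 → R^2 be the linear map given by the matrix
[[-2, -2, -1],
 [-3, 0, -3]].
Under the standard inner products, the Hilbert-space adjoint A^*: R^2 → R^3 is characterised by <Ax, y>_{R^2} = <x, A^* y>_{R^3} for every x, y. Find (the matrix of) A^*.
A^* = A^T =
[[-2, -3],
 [-2, 0],
 [-1, -3]]

For real matrices with standard dot products, the defining identity <Ax, y> = <x, A^* y> gives (Ax)^T y = x^T (A^*) y, i.e. x^T A^T y = x^T (A^*) y. Since this holds for all x, y, we must have A^* = A^T. Therefore
A^* =
[[-2, -3],
 [-2, 0],
 [-1, -3]].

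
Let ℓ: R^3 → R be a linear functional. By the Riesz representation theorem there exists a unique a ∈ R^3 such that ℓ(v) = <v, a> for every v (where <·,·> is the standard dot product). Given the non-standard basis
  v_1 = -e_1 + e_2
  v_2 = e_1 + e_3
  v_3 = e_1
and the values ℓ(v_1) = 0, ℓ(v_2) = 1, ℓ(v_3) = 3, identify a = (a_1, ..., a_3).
a = (3, 3, -2)

Write a = (a_1, ..., a_3) in the standard basis. For each basis vector v_i, ℓ(v_i) = <v_i, a> is a linear equation in the a_j's. Collect the n equations into a matrix system V a = ℓ, where row i of V is v_i (expressed in the standard basis). Since V is invertible (lower-triangular with 1s on the diagonal, up to permutation), solve by back-substitution:
  V =
[[-1, 1, 0],
 [1, 0, 1],
 [1, 0, 0]]
  V a = (0, 1, 3)
Solving gives a = (3, 3, -2).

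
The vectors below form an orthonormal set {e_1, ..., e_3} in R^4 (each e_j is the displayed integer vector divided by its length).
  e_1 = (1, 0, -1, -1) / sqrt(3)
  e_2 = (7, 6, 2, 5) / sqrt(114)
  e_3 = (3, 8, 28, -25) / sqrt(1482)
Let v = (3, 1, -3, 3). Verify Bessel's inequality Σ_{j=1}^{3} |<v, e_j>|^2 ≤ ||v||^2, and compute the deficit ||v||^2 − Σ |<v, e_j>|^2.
Σ |<v, e_j>|^2 = 1091/39; ||v||^2 = 28; deficit = 1/39

Write each e_j = u_j / sqrt(<u_j, u_j>) where u_j is the displayed integer vector. Then <v, e_j> = <v, u_j> / sqrt(<u_j, u_j>), so |<v, e_j>|^2 = <v, u_j>^2 / <u_j, u_j>.
Coefficients: <v, e_1> = 3/sqrt(3), <v, e_2> = 36/sqrt(114), <v, e_3> = -142/sqrt(1482).
Square and sum: Σ |<v, e_j>|^2 = 1091/39.
Compute ||v||^2 = v·v = 28.
Deficit = 28 − 1091/39 = 1/39 ≥ 0, confirming Bessel's inequality. (The deficit equals ||v − Σ <v,e_j> e_j||^2, the squared distance from v to span{e_j}.)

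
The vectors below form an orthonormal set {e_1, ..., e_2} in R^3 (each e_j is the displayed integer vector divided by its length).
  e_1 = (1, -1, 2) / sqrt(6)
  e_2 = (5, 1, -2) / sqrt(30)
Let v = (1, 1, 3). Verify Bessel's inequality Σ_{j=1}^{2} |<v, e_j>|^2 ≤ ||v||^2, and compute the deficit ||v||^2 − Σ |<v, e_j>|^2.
Σ |<v, e_j>|^2 = 6; ||v||^2 = 11; deficit = 5

Write each e_j = u_j / sqrt(<u_j, u_j>) where u_j is the displayed integer vector. Then <v, e_j> = <v, u_j> / sqrt(<u_j, u_j>), so |<v, e_j>|^2 = <v, u_j>^2 / <u_j, u_j>.
Coefficients: <v, e_1> = 6/sqrt(6), <v, e_2> = 0/sqrt(30).
Square and sum: Σ |<v, e_j>|^2 = 6.
Compute ||v||^2 = v·v = 11.
Deficit = 11 − 6 = 5 ≥ 0, confirming Bessel's inequality. (The deficit equals ||v − Σ <v,e_j> e_j||^2, the squared distance from v to span{e_j}.)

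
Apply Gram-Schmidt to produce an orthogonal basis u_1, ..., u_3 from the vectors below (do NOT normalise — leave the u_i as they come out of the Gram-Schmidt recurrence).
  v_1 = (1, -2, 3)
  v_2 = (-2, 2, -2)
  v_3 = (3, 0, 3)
Orthogonal basis:
  u_1 = (1, -2, 3)
  u_2 = (-8/7, 2/7, 4/7)
  u_3 = (1, 2, 1)

Apply the Gram-Schmidt recurrence
  u_1 = v_1
  u_i = v_i − Σ_{j<i} ((v_i · u_j) / (u_j · u_j)) · u_j.

Step by step this gives:
  u_1 = (1, -2, 3)
  u_2 = (-8/7, 2/7, 4/7)
  u_3 = (1, 2, 1)

Orthogonality check:
  u_2 · u_1 = 0 (should be 0)
  u_3 · u_1 = 0 (should be 0)
  u_3 · u_2 = 0 (should be 0)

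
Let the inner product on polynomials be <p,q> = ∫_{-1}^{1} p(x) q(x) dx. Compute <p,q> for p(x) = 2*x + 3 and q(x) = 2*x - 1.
<p,q> = -10/3

Expand the product: p(x)·q(x) = 4*x^2 + 4*x - 3.
∫_{-1}^{1} of each monomial x^k gives [2/(k+1) if k even, 0 if k odd]. Integrating term-by-term (or equivalently evaluating the antiderivative F(x) = 4*x^3/3 + 2*x^2 - 3*x at the endpoints):
  F(1) − F(−1) = 1/3 − (11/3) = -10/3.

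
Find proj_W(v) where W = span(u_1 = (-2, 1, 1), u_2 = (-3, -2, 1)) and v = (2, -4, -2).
proj_W(v) = (130/59, -240/59, -90/59)

Set up U = [u_1 | ... | u_2] ∈ R^(3×2). The projector onto W = col(U) is P = U (U^T U)^(-1) U^T.
Compute U^T U =
  [6, 5]
  [5, 14],
and U^T v = (-10, 0).
Solve U^T U · c = U^T v for the coefficients: c = (-140/59, 50/59). The projection is proj_W(v) = U c.
Check: (v - proj_W(v)) · u_1 = 0  (should be 0).
Check: (v - proj_W(v)) · u_2 = 0  (should be 0).
Result: proj_W(v) = (130/59, -240/59, -90/59).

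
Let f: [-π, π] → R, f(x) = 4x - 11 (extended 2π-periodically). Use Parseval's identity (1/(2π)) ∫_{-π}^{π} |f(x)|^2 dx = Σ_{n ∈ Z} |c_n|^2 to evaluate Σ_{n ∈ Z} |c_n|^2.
Σ |c_n|^2 = 16π^2/3 + 121

Expand and integrate term by term over [-π, π]:
  ∫ (4x)^2 dx = 16·(2π^3/3); ∫ 2·4·(-11)·x dx = 0 (odd integrand); ∫ (-11)^2 dx = 121·2π.
So (1/(2π)) ∫_{-π}^{π} (4x - 11)^2 dx = 16π^2/3 + 121 = 16π^2/3 + 121.
Parseval ⇒ Σ |c_n|^2 = 16π^2/3 + 121.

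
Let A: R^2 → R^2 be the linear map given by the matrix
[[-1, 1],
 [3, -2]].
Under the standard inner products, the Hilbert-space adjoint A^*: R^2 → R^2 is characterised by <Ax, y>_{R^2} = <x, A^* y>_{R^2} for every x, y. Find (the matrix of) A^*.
A^* = A^T =
[[-1, 3],
 [1, -2]]

For real matrices with standard dot products, the defining identity <Ax, y> = <x, A^* y> gives (Ax)^T y = x^T (A^*) y, i.e. x^T A^T y = x^T (A^*) y. Since this holds for all x, y, we must have A^* = A^T. Therefore
A^* =
[[-1, 3],
 [1, -2]].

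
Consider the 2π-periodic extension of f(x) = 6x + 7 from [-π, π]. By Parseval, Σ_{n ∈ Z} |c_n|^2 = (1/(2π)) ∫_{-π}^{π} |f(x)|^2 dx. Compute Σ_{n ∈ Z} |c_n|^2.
Σ |c_n|^2 = 12π^2 + 49

Expand and integrate term by term over [-π, π]:
  ∫ (6x)^2 dx = 36·(2π^3/3); ∫ 2·6·(7)·x dx = 0 (odd integrand); ∫ 7^2 dx = 49·2π.
So (1/(2π)) ∫_{-π}^{π} (6x + 7)^2 dx = 36π^2/3 + 49 = 12π^2 + 49.
Parseval ⇒ Σ |c_n|^2 = 12π^2 + 49.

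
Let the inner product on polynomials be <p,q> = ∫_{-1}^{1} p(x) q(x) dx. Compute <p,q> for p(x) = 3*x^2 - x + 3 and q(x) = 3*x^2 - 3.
<p,q> = -72/5

Expand the product: p(x)·q(x) = 9*x^4 - 3*x^3 + 3*x - 9.
∫_{-1}^{1} of each monomial x^k gives [2/(k+1) if k even, 0 if k odd]. Integrating term-by-term (or equivalently evaluating the antiderivative F(x) = 9*x^5/5 - 3*x^4/4 + 3*x^2/2 - 9*x at the endpoints):
  F(1) − F(−1) = -129/20 − (159/20) = -72/5.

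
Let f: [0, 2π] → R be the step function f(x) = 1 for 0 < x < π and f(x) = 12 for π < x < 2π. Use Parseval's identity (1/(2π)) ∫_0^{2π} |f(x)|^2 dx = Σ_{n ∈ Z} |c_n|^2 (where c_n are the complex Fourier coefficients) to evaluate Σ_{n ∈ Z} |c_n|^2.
Σ |c_n|^2 = 145/2

Parseval equates the L^2 energy of f (normalised by 1/(2π)) with the ℓ^2 sum of its Fourier coefficients: (1/(2π)) ∫_0^{2π} |f|^2 = Σ |c_n|^2.
Compute the left side: (1/(2π)) [∫_0^π 1^2 dx + ∫_π^{2π} 12^2 dx] = (1/(2π)) · (1π + 144π) = (1 + 144)/2 = 145/2.
So Σ_{n ∈ Z} |c_n|^2 = 145/2.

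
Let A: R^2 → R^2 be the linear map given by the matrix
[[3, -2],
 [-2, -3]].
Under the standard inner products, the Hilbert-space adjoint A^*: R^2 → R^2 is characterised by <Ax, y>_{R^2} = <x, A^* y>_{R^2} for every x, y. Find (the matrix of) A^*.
A^* = A^T =
[[3, -2],
 [-2, -3]]

For real matrices with standard dot products, the defining identity <Ax, y> = <x, A^* y> gives (Ax)^T y = x^T (A^*) y, i.e. x^T A^T y = x^T (A^*) y. Since this holds for all x, y, we must have A^* = A^T. Therefore
A^* =
[[3, -2],
 [-2, -3]].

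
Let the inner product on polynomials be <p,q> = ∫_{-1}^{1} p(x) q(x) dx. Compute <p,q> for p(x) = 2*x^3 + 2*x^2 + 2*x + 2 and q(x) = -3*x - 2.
<p,q> = -256/15

Expand the product: p(x)·q(x) = -6*x^4 - 10*x^3 - 10*x^2 - 10*x - 4.
∫_{-1}^{1} of each monomial x^k gives [2/(k+1) if k even, 0 if k odd]. Integrating term-by-term (or equivalently evaluating the antiderivative F(x) = -6*x^5/5 - 5*x^4/2 - 10*x^3/3 - 5*x^2 - 4*x at the endpoints):
  F(1) − F(−1) = -481/30 − (31/30) = -256/15.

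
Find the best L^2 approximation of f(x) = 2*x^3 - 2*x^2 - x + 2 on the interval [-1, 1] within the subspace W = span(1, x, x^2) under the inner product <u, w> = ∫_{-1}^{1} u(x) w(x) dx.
g(x) = -2*x^2 + x/5 + 2

The best approximation g ∈ W is the orthogonal projection of f onto W. Writing g = a_0 + a_1 x + a_2 x^2, the coefficients solve the normal equations G · a = b where
  G_{ij} = <φ_i, φ_j> and b_i = <f, φ_i>, with φ_0 = 1, φ_1 = x, φ_2 = x^2.
G =
  [2, 0, 2/3]
  [0, 2/3, 0]
  [2/3, 0, 2/5],
b = (8/3, 2/15, 8/15).
Solving gives a_0 = 2, a_1 = 1/5, a_2 = -2, so
  g(x) = -2*x^2 + x/5 + 2.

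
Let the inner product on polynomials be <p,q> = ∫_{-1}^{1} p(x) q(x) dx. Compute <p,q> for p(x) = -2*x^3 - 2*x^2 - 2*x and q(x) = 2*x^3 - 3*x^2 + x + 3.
<p,q> = -136/21

Expand the product: p(x)·q(x) = -4*x^6 + 2*x^5 - 2*x^3 - 8*x^2 - 6*x.
∫_{-1}^{1} of each monomial x^k gives [2/(k+1) if k even, 0 if k odd]. Integrating term-by-term (or equivalently evaluating the antiderivative F(x) = -4*x^7/7 + x^6/3 - x^4/2 - 8*x^3/3 - 3*x^2 at the endpoints):
  F(1) − F(−1) = -269/42 − (1/14) = -136/21.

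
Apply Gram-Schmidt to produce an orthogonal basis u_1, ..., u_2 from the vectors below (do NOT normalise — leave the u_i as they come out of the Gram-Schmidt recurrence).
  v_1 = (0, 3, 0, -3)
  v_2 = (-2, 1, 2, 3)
Orthogonal basis:
  u_1 = (0, 3, 0, -3)
  u_2 = (-2, 2, 2, 2)

Apply the Gram-Schmidt recurrence
  u_1 = v_1
  u_i = v_i − Σ_{j<i} ((v_i · u_j) / (u_j · u_j)) · u_j.

Step by step this gives:
  u_1 = (0, 3, 0, -3)
  u_2 = (-2, 2, 2, 2)

Orthogonality check:
  u_2 · u_1 = 0 (should be 0)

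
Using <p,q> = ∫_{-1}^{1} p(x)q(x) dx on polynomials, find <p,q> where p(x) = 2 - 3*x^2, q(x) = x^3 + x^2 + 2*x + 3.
<p,q> = 92/15

Expand the product: p(x)·q(x) = -3*x^5 - 3*x^4 - 4*x^3 - 7*x^2 + 4*x + 6.
∫_{-1}^{1} of each monomial x^k gives [2/(k+1) if k even, 0 if k odd]. Integrating term-by-term (or equivalently evaluating the antiderivative F(x) = -x^6/2 - 3*x^5/5 - x^4 - 7*x^3/3 + 2*x^2 + 6*x at the endpoints):
  F(1) − F(−1) = 107/30 − (-77/30) = 92/15.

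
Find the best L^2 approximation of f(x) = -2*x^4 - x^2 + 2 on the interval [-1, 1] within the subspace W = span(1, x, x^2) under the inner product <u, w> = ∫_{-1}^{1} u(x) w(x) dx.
g(x) = 76/35 - 19*x^2/7

The best approximation g ∈ W is the orthogonal projection of f onto W. Writing g = a_0 + a_1 x + a_2 x^2, the coefficients solve the normal equations G · a = b where
  G_{ij} = <φ_i, φ_j> and b_i = <f, φ_i>, with φ_0 = 1, φ_1 = x, φ_2 = x^2.
G =
  [2, 0, 2/3]
  [0, 2/3, 0]
  [2/3, 0, 2/5],
b = (38/15, 0, 38/105).
Solving gives a_0 = 76/35, a_1 = 0, a_2 = -19/7, so
  g(x) = 76/35 - 19*x^2/7.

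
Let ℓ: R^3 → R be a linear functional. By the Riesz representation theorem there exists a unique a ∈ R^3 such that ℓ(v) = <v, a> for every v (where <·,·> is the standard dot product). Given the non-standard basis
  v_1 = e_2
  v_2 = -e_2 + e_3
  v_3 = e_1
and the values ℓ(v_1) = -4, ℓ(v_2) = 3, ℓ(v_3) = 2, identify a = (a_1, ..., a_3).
a = (2, -4, -1)

Write a = (a_1, ..., a_3) in the standard basis. For each basis vector v_i, ℓ(v_i) = <v_i, a> is a linear equation in the a_j's. Collect the n equations into a matrix system V a = ℓ, where row i of V is v_i (expressed in the standard basis). Since V is invertible (lower-triangular with 1s on the diagonal, up to permutation), solve by back-substitution:
  V =
[[0, 1, 0],
 [0, -1, 1],
 [1, 0, 0]]
  V a = (-4, 3, 2)
Solving gives a = (2, -4, -1).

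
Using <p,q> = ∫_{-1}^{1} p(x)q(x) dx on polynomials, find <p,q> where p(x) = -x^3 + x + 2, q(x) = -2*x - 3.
<p,q> = -188/15

Expand the product: p(x)·q(x) = 2*x^4 + 3*x^3 - 2*x^2 - 7*x - 6.
∫_{-1}^{1} of each monomial x^k gives [2/(k+1) if k even, 0 if k odd]. Integrating term-by-term (or equivalently evaluating the antiderivative F(x) = 2*x^5/5 + 3*x^4/4 - 2*x^3/3 - 7*x^2/2 - 6*x at the endpoints):
  F(1) − F(−1) = -541/60 − (211/60) = -188/15.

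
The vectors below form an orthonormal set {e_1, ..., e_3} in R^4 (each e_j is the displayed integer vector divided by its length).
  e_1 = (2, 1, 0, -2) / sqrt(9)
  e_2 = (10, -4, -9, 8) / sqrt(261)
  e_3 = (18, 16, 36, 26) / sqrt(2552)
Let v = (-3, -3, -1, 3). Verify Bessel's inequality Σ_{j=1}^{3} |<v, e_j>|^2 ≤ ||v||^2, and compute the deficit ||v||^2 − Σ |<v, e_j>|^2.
Σ |<v, e_j>|^2 = 300/11; ||v||^2 = 28; deficit = 8/11

Write each e_j = u_j / sqrt(<u_j, u_j>) where u_j is the displayed integer vector. Then <v, e_j> = <v, u_j> / sqrt(<u_j, u_j>), so |<v, e_j>|^2 = <v, u_j>^2 / <u_j, u_j>.
Coefficients: <v, e_1> = -15/sqrt(9), <v, e_2> = 15/sqrt(261), <v, e_3> = -60/sqrt(2552).
Square and sum: Σ |<v, e_j>|^2 = 300/11.
Compute ||v||^2 = v·v = 28.
Deficit = 28 − 300/11 = 8/11 ≥ 0, confirming Bessel's inequality. (The deficit equals ||v − Σ <v,e_j> e_j||^2, the squared distance from v to span{e_j}.)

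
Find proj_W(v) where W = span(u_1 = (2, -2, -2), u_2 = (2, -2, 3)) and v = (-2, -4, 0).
proj_W(v) = (1, -1, 0)

Set up U = [u_1 | ... | u_2] ∈ R^(3×2). The projector onto W = col(U) is P = U (U^T U)^(-1) U^T.
Compute U^T U =
  [12, 2]
  [2, 17],
and U^T v = (4, 4).
Solve U^T U · c = U^T v for the coefficients: c = (3/10, 1/5). The projection is proj_W(v) = U c.
Check: (v - proj_W(v)) · u_1 = 0  (should be 0).
Check: (v - proj_W(v)) · u_2 = 0  (should be 0).
Result: proj_W(v) = (1, -1, 0).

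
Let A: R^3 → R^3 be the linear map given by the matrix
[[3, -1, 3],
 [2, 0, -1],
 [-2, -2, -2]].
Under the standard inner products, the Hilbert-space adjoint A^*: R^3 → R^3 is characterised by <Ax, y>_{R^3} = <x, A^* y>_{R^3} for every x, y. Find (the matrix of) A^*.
A^* = A^T =
[[3, 2, -2],
 [-1, 0, -2],
 [3, -1, -2]]

For real matrices with standard dot products, the defining identity <Ax, y> = <x, A^* y> gives (Ax)^T y = x^T (A^*) y, i.e. x^T A^T y = x^T (A^*) y. Since this holds for all x, y, we must have A^* = A^T. Therefore
A^* =
[[3, 2, -2],
 [-1, 0, -2],
 [3, -1, -2]].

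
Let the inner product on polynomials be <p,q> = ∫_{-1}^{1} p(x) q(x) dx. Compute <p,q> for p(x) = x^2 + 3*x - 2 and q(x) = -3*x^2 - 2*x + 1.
<p,q> = -68/15

Expand the product: p(x)·q(x) = -3*x^4 - 11*x^3 + x^2 + 7*x - 2.
∫_{-1}^{1} of each monomial x^k gives [2/(k+1) if k even, 0 if k odd]. Integrating term-by-term (or equivalently evaluating the antiderivative F(x) = -3*x^5/5 - 11*x^4/4 + x^3/3 + 7*x^2/2 - 2*x at the endpoints):
  F(1) − F(−1) = -91/60 − (181/60) = -68/15.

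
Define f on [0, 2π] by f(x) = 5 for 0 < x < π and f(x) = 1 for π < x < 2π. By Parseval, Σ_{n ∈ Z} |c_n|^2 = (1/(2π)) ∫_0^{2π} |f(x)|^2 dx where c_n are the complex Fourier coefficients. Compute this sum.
Σ |c_n|^2 = 13

Parseval equates the L^2 energy of f (normalised by 1/(2π)) with the ℓ^2 sum of its Fourier coefficients: (1/(2π)) ∫_0^{2π} |f|^2 = Σ |c_n|^2.
Compute the left side: (1/(2π)) [∫_0^π 5^2 dx + ∫_π^{2π} 1^2 dx] = (1/(2π)) · (25π + 1π) = (25 + 1)/2 = 13.
So Σ_{n ∈ Z} |c_n|^2 = 13.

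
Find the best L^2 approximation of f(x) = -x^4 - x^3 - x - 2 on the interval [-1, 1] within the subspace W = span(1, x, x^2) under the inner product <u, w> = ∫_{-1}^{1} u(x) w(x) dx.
g(x) = -6*x^2/7 - 8*x/5 - 67/35

The best approximation g ∈ W is the orthogonal projection of f onto W. Writing g = a_0 + a_1 x + a_2 x^2, the coefficients solve the normal equations G · a = b where
  G_{ij} = <φ_i, φ_j> and b_i = <f, φ_i>, with φ_0 = 1, φ_1 = x, φ_2 = x^2.
G =
  [2, 0, 2/3]
  [0, 2/3, 0]
  [2/3, 0, 2/5],
b = (-22/5, -16/15, -34/21).
Solving gives a_0 = -67/35, a_1 = -8/5, a_2 = -6/7, so
  g(x) = -6*x^2/7 - 8*x/5 - 67/35.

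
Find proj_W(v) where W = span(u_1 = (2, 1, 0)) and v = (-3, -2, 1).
proj_W(v) = (-16/5, -8/5, 0)

Set up U = [u_1 | ... | u_1] ∈ R^(3×1). The projector onto W = col(U) is P = U (U^T U)^(-1) U^T.
Compute U^T U =
  [5],
and U^T v = (-8).
Solve U^T U · c = U^T v for the coefficients: c = (-8/5). The projection is proj_W(v) = U c.
Check: (v - proj_W(v)) · u_1 = 0  (should be 0).
Result: proj_W(v) = (-16/5, -8/5, 0).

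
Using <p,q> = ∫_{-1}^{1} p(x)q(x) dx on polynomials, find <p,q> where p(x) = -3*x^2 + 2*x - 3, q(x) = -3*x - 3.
<p,q> = 20

Expand the product: p(x)·q(x) = 9*x^3 + 3*x^2 + 3*x + 9.
∫_{-1}^{1} of each monomial x^k gives [2/(k+1) if k even, 0 if k odd]. Integrating term-by-term (or equivalently evaluating the antiderivative F(x) = 9*x^4/4 + x^3 + 3*x^2/2 + 9*x at the endpoints):
  F(1) − F(−1) = 55/4 − (-25/4) = 20.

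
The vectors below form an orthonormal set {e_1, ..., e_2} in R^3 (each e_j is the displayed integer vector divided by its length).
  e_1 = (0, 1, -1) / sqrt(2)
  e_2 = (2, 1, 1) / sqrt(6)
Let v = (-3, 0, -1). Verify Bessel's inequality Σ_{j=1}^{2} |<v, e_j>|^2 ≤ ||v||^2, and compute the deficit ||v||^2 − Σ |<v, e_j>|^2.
Σ |<v, e_j>|^2 = 26/3; ||v||^2 = 10; deficit = 4/3

Write each e_j = u_j / sqrt(<u_j, u_j>) where u_j is the displayed integer vector. Then <v, e_j> = <v, u_j> / sqrt(<u_j, u_j>), so |<v, e_j>|^2 = <v, u_j>^2 / <u_j, u_j>.
Coefficients: <v, e_1> = 1/sqrt(2), <v, e_2> = -7/sqrt(6).
Square and sum: Σ |<v, e_j>|^2 = 26/3.
Compute ||v||^2 = v·v = 10.
Deficit = 10 − 26/3 = 4/3 ≥ 0, confirming Bessel's inequality. (The deficit equals ||v − Σ <v,e_j> e_j||^2, the squared distance from v to span{e_j}.)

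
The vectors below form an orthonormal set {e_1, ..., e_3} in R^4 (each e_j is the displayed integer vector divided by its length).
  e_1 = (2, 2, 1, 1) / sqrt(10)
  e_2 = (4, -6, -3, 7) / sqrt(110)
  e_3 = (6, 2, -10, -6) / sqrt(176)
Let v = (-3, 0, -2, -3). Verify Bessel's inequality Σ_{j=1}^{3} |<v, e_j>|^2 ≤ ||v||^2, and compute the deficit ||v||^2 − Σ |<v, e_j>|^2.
Σ |<v, e_j>|^2 = 21; ||v||^2 = 22; deficit = 1

Write each e_j = u_j / sqrt(<u_j, u_j>) where u_j is the displayed integer vector. Then <v, e_j> = <v, u_j> / sqrt(<u_j, u_j>), so |<v, e_j>|^2 = <v, u_j>^2 / <u_j, u_j>.
Coefficients: <v, e_1> = -11/sqrt(10), <v, e_2> = -27/sqrt(110), <v, e_3> = 20/sqrt(176).
Square and sum: Σ |<v, e_j>|^2 = 21.
Compute ||v||^2 = v·v = 22.
Deficit = 22 − 21 = 1 ≥ 0, confirming Bessel's inequality. (The deficit equals ||v − Σ <v,e_j> e_j||^2, the squared distance from v to span{e_j}.)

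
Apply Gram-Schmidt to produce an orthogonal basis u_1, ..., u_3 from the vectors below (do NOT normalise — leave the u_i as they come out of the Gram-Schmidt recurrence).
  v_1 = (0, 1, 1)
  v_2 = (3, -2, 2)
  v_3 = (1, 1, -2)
Orthogonal basis:
  u_1 = (0, 1, 1)
  u_2 = (3, -2, 2)
  u_3 = (26/17, 39/34, -39/34)

Apply the Gram-Schmidt recurrence
  u_1 = v_1
  u_i = v_i − Σ_{j<i} ((v_i · u_j) / (u_j · u_j)) · u_j.

Step by step this gives:
  u_1 = (0, 1, 1)
  u_2 = (3, -2, 2)
  u_3 = (26/17, 39/34, -39/34)

Orthogonality check:
  u_2 · u_1 = 0 (should be 0)
  u_3 · u_1 = 0 (should be 0)
  u_3 · u_2 = 0 (should be 0)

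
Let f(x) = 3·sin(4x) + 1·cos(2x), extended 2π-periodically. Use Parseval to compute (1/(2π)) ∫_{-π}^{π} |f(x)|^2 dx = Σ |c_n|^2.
Σ |c_n|^2 = 5

Expand |f|^2 and use orthogonality of {sin(nx), cos(mx)} on [-π, π]:
  ∫_{-π}^{π} sin(nx)^2 dx = π, ∫ cos(mx)^2 dx = π, and cross terms integrate to 0.
So ∫_{-π}^{π} f(x)^2 dx = 3^2 · π + 1^2 · π = (9 + 1)π.
Divide by 2π: (9 + 1)/2 = 5.
By Parseval, this equals Σ |c_n|^2.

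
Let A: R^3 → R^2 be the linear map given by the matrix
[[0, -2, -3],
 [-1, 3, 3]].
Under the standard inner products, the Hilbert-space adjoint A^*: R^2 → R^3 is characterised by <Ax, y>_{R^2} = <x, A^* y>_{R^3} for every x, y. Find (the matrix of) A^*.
A^* = A^T =
[[0, -1],
 [-2, 3],
 [-3, 3]]

For real matrices with standard dot products, the defining identity <Ax, y> = <x, A^* y> gives (Ax)^T y = x^T (A^*) y, i.e. x^T A^T y = x^T (A^*) y. Since this holds for all x, y, we must have A^* = A^T. Therefore
A^* =
[[0, -1],
 [-2, 3],
 [-3, 3]].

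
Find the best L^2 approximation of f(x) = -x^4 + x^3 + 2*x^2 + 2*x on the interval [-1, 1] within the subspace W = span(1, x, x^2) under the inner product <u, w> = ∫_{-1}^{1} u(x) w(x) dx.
g(x) = 8*x^2/7 + 13*x/5 + 3/35

The best approximation g ∈ W is the orthogonal projection of f onto W. Writing g = a_0 + a_1 x + a_2 x^2, the coefficients solve the normal equations G · a = b where
  G_{ij} = <φ_i, φ_j> and b_i = <f, φ_i>, with φ_0 = 1, φ_1 = x, φ_2 = x^2.
G =
  [2, 0, 2/3]
  [0, 2/3, 0]
  [2/3, 0, 2/5],
b = (14/15, 26/15, 18/35).
Solving gives a_0 = 3/35, a_1 = 13/5, a_2 = 8/7, so
  g(x) = 8*x^2/7 + 13*x/5 + 3/35.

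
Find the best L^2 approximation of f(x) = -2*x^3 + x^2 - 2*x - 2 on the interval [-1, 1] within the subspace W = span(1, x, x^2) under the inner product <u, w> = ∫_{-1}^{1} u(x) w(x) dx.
g(x) = x^2 - 16*x/5 - 2

The best approximation g ∈ W is the orthogonal projection of f onto W. Writing g = a_0 + a_1 x + a_2 x^2, the coefficients solve the normal equations G · a = b where
  G_{ij} = <φ_i, φ_j> and b_i = <f, φ_i>, with φ_0 = 1, φ_1 = x, φ_2 = x^2.
G =
  [2, 0, 2/3]
  [0, 2/3, 0]
  [2/3, 0, 2/5],
b = (-10/3, -32/15, -14/15).
Solving gives a_0 = -2, a_1 = -16/5, a_2 = 1, so
  g(x) = x^2 - 16*x/5 - 2.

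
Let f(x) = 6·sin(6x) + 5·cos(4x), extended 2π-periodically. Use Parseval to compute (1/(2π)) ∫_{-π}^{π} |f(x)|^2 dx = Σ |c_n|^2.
Σ |c_n|^2 = 61/2

Expand |f|^2 and use orthogonality of {sin(nx), cos(mx)} on [-π, π]:
  ∫_{-π}^{π} sin(nx)^2 dx = π, ∫ cos(mx)^2 dx = π, and cross terms integrate to 0.
So ∫_{-π}^{π} f(x)^2 dx = 6^2 · π + 5^2 · π = (36 + 25)π.
Divide by 2π: (36 + 25)/2 = 61/2.
By Parseval, this equals Σ |c_n|^2.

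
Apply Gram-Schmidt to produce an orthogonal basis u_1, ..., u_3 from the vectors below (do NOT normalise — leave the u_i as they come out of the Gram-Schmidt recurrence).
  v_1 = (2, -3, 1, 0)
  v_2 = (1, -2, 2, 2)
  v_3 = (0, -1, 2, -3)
Orthogonal basis:
  u_1 = (2, -3, 1, 0)
  u_2 = (-3/7, 1/7, 9/7, 2)
  u_3 = (-40/41, 13/82, 199/82, -73/41)

Apply the Gram-Schmidt recurrence
  u_1 = v_1
  u_i = v_i − Σ_{j<i} ((v_i · u_j) / (u_j · u_j)) · u_j.

Step by step this gives:
  u_1 = (2, -3, 1, 0)
  u_2 = (-3/7, 1/7, 9/7, 2)
  u_3 = (-40/41, 13/82, 199/82, -73/41)

Orthogonality check:
  u_2 · u_1 = 0 (should be 0)
  u_3 · u_1 = 0 (should be 0)
  u_3 · u_2 = 0 (should be 0)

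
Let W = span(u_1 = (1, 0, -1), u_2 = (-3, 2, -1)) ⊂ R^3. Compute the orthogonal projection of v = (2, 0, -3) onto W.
proj_W(v) = (13/6, 1/3, -17/6)

Set up U = [u_1 | ... | u_2] ∈ R^(3×2). The projector onto W = col(U) is P = U (U^T U)^(-1) U^T.
Compute U^T U =
  [2, -2]
  [-2, 14],
and U^T v = (5, -3).
Solve U^T U · c = U^T v for the coefficients: c = (8/3, 1/6). The projection is proj_W(v) = U c.
Check: (v - proj_W(v)) · u_1 = 0  (should be 0).
Check: (v - proj_W(v)) · u_2 = 0  (should be 0).
Result: proj_W(v) = (13/6, 1/3, -17/6).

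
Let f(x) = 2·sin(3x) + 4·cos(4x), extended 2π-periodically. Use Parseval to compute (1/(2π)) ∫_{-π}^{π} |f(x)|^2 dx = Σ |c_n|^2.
Σ |c_n|^2 = 10

Expand |f|^2 and use orthogonality of {sin(nx), cos(mx)} on [-π, π]:
  ∫_{-π}^{π} sin(nx)^2 dx = π, ∫ cos(mx)^2 dx = π, and cross terms integrate to 0.
So ∫_{-π}^{π} f(x)^2 dx = 2^2 · π + 4^2 · π = (4 + 16)π.
Divide by 2π: (4 + 16)/2 = 10.
By Parseval, this equals Σ |c_n|^2.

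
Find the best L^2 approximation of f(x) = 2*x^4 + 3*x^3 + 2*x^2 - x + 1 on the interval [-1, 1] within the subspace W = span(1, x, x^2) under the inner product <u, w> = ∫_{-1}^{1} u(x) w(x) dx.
g(x) = 26*x^2/7 + 4*x/5 + 29/35

The best approximation g ∈ W is the orthogonal projection of f onto W. Writing g = a_0 + a_1 x + a_2 x^2, the coefficients solve the normal equations G · a = b where
  G_{ij} = <φ_i, φ_j> and b_i = <f, φ_i>, with φ_0 = 1, φ_1 = x, φ_2 = x^2.
G =
  [2, 0, 2/3]
  [0, 2/3, 0]
  [2/3, 0, 2/5],
b = (62/15, 8/15, 214/105).
Solving gives a_0 = 29/35, a_1 = 4/5, a_2 = 26/7, so
  g(x) = 26*x^2/7 + 4*x/5 + 29/35.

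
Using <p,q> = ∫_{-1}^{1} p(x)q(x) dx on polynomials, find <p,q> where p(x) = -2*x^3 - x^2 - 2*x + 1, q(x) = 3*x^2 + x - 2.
<p,q> = -4

Expand the product: p(x)·q(x) = -6*x^5 - 5*x^4 - 3*x^3 + 3*x^2 + 5*x - 2.
∫_{-1}^{1} of each monomial x^k gives [2/(k+1) if k even, 0 if k odd]. Integrating term-by-term (or equivalently evaluating the antiderivative F(x) = -x^6 - x^5 - 3*x^4/4 + x^3 + 5*x^2/2 - 2*x at the endpoints):
  F(1) − F(−1) = -5/4 − (11/4) = -4.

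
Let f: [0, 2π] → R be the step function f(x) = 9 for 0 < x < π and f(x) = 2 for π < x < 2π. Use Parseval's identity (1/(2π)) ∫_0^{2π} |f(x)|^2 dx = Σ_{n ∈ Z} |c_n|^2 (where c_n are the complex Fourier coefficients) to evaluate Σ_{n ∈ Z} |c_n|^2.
Σ |c_n|^2 = 85/2

Parseval equates the L^2 energy of f (normalised by 1/(2π)) with the ℓ^2 sum of its Fourier coefficients: (1/(2π)) ∫_0^{2π} |f|^2 = Σ |c_n|^2.
Compute the left side: (1/(2π)) [∫_0^π 9^2 dx + ∫_π^{2π} 2^2 dx] = (1/(2π)) · (81π + 4π) = (81 + 4)/2 = 85/2.
So Σ_{n ∈ Z} |c_n|^2 = 85/2.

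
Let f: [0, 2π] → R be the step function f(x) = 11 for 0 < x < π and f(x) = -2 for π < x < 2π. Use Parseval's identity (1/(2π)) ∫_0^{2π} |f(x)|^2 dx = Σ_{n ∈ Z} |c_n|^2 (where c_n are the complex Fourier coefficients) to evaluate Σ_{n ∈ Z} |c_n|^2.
Σ |c_n|^2 = 125/2

Parseval equates the L^2 energy of f (normalised by 1/(2π)) with the ℓ^2 sum of its Fourier coefficients: (1/(2π)) ∫_0^{2π} |f|^2 = Σ |c_n|^2.
Compute the left side: (1/(2π)) [∫_0^π 11^2 dx + ∫_π^{2π} (-2)^2 dx] = (1/(2π)) · (121π + 4π) = (121 + 4)/2 = 125/2.
So Σ_{n ∈ Z} |c_n|^2 = 125/2.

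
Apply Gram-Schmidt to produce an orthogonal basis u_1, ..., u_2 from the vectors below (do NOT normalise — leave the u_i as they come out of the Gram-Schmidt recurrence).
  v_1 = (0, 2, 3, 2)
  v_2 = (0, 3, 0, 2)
Orthogonal basis:
  u_1 = (0, 2, 3, 2)
  u_2 = (0, 31/17, -30/17, 14/17)

Apply the Gram-Schmidt recurrence
  u_1 = v_1
  u_i = v_i − Σ_{j<i} ((v_i · u_j) / (u_j · u_j)) · u_j.

Step by step this gives:
  u_1 = (0, 2, 3, 2)
  u_2 = (0, 31/17, -30/17, 14/17)

Orthogonality check:
  u_2 · u_1 = 0 (should be 0)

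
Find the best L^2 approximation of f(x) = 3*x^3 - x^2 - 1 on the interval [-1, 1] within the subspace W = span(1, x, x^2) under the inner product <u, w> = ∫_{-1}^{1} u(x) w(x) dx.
g(x) = -x^2 + 9*x/5 - 1

The best approximation g ∈ W is the orthogonal projection of f onto W. Writing g = a_0 + a_1 x + a_2 x^2, the coefficients solve the normal equations G · a = b where
  G_{ij} = <φ_i, φ_j> and b_i = <f, φ_i>, with φ_0 = 1, φ_1 = x, φ_2 = x^2.
G =
  [2, 0, 2/3]
  [0, 2/3, 0]
  [2/3, 0, 2/5],
b = (-8/3, 6/5, -16/15).
Solving gives a_0 = -1, a_1 = 9/5, a_2 = -1, so
  g(x) = -x^2 + 9*x/5 - 1.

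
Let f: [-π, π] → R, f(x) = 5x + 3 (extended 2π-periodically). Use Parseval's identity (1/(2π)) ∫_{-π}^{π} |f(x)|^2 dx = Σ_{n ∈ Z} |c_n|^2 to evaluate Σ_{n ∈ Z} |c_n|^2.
Σ |c_n|^2 = 25π^2/3 + 9

Expand and integrate term by term over [-π, π]:
  ∫ (5x)^2 dx = 25·(2π^3/3); ∫ 2·5·(3)·x dx = 0 (odd integrand); ∫ 3^2 dx = 9·2π.
So (1/(2π)) ∫_{-π}^{π} (5x + 3)^2 dx = 25π^2/3 + 9 = 25π^2/3 + 9.
Parseval ⇒ Σ |c_n|^2 = 25π^2/3 + 9.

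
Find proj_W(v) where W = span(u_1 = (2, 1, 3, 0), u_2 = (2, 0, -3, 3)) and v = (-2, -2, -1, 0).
proj_W(v) = (-524/283, -203/283, -432/283, -177/283)

Set up U = [u_1 | ... | u_2] ∈ R^(4×2). The projector onto W = col(U) is P = U (U^T U)^(-1) U^T.
Compute U^T U =
  [14, -5]
  [-5, 22],
and U^T v = (-9, -1).
Solve U^T U · c = U^T v for the coefficients: c = (-203/283, -59/283). The projection is proj_W(v) = U c.
Check: (v - proj_W(v)) · u_1 = 0  (should be 0).
Check: (v - proj_W(v)) · u_2 = 0  (should be 0).
Result: proj_W(v) = (-524/283, -203/283, -432/283, -177/283).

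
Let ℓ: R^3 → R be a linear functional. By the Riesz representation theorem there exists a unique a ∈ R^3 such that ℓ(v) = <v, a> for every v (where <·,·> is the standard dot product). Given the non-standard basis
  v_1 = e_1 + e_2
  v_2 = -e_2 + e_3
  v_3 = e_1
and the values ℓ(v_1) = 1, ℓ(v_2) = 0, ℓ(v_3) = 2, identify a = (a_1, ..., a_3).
a = (2, -1, -1)

Write a = (a_1, ..., a_3) in the standard basis. For each basis vector v_i, ℓ(v_i) = <v_i, a> is a linear equation in the a_j's. Collect the n equations into a matrix system V a = ℓ, where row i of V is v_i (expressed in the standard basis). Since V is invertible (lower-triangular with 1s on the diagonal, up to permutation), solve by back-substitution:
  V =
[[1, 1, 0],
 [0, -1, 1],
 [1, 0, 0]]
  V a = (1, 0, 2)
Solving gives a = (2, -1, -1).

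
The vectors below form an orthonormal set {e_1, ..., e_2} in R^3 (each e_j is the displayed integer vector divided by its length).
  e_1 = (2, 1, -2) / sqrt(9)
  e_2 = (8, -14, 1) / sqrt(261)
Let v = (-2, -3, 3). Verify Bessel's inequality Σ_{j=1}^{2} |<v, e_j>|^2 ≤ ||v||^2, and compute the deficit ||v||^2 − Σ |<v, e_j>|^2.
Σ |<v, e_j>|^2 = 22; ||v||^2 = 22; deficit = 0

Write each e_j = u_j / sqrt(<u_j, u_j>) where u_j is the displayed integer vector. Then <v, e_j> = <v, u_j> / sqrt(<u_j, u_j>), so |<v, e_j>|^2 = <v, u_j>^2 / <u_j, u_j>.
Coefficients: <v, e_1> = -13/sqrt(9), <v, e_2> = 29/sqrt(261).
Square and sum: Σ |<v, e_j>|^2 = 22.
Compute ||v||^2 = v·v = 22.
Deficit = 22 − 22 = 0 ≥ 0, confirming Bessel's inequality. (The deficit equals ||v − Σ <v,e_j> e_j||^2, the squared distance from v to span{e_j}.)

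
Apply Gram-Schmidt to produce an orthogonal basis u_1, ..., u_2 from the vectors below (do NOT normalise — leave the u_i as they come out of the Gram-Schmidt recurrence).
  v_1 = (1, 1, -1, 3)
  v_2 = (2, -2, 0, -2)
Orthogonal basis:
  u_1 = (1, 1, -1, 3)
  u_2 = (5/2, -3/2, -1/2, -1/2)

Apply the Gram-Schmidt recurrence
  u_1 = v_1
  u_i = v_i − Σ_{j<i} ((v_i · u_j) / (u_j · u_j)) · u_j.

Step by step this gives:
  u_1 = (1, 1, -1, 3)
  u_2 = (5/2, -3/2, -1/2, -1/2)

Orthogonality check:
  u_2 · u_1 = 0 (should be 0)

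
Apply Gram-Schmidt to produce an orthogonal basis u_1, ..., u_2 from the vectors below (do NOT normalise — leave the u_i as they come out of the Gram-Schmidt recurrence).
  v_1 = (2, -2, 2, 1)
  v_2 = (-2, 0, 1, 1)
Orthogonal basis:
  u_1 = (2, -2, 2, 1)
  u_2 = (-24/13, -2/13, 15/13, 14/13)

Apply the Gram-Schmidt recurrence
  u_1 = v_1
  u_i = v_i − Σ_{j<i} ((v_i · u_j) / (u_j · u_j)) · u_j.

Step by step this gives:
  u_1 = (2, -2, 2, 1)
  u_2 = (-24/13, -2/13, 15/13, 14/13)

Orthogonality check:
  u_2 · u_1 = 0 (should be 0)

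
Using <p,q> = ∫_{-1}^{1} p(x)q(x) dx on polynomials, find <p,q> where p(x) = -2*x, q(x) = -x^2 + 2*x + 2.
<p,q> = -8/3

Expand the product: p(x)·q(x) = 2*x^3 - 4*x^2 - 4*x.
∫_{-1}^{1} of each monomial x^k gives [2/(k+1) if k even, 0 if k odd]. Integrating term-by-term (or equivalently evaluating the antiderivative F(x) = x^4/2 - 4*x^3/3 - 2*x^2 at the endpoints):
  F(1) − F(−1) = -17/6 − (-1/6) = -8/3.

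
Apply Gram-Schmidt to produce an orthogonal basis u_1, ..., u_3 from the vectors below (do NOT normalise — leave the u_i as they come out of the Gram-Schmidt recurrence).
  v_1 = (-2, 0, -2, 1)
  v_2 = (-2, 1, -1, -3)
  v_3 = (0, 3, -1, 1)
Orthogonal basis:
  u_1 = (-2, 0, -2, 1)
  u_2 = (-4/3, 1, -1/3, -10/3)
  u_3 = (2/3, 3, -1/3, 2/3)

Apply the Gram-Schmidt recurrence
  u_1 = v_1
  u_i = v_i − Σ_{j<i} ((v_i · u_j) / (u_j · u_j)) · u_j.

Step by step this gives:
  u_1 = (-2, 0, -2, 1)
  u_2 = (-4/3, 1, -1/3, -10/3)
  u_3 = (2/3, 3, -1/3, 2/3)

Orthogonality check:
  u_2 · u_1 = 0 (should be 0)
  u_3 · u_1 = 0 (should be 0)
  u_3 · u_2 = 0 (should be 0)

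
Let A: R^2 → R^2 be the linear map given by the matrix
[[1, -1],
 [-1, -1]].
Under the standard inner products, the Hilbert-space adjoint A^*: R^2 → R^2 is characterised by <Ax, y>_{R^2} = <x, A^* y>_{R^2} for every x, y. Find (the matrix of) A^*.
A^* = A^T =
[[1, -1],
 [-1, -1]]

For real matrices with standard dot products, the defining identity <Ax, y> = <x, A^* y> gives (Ax)^T y = x^T (A^*) y, i.e. x^T A^T y = x^T (A^*) y. Since this holds for all x, y, we must have A^* = A^T. Therefore
A^* =
[[1, -1],
 [-1, -1]].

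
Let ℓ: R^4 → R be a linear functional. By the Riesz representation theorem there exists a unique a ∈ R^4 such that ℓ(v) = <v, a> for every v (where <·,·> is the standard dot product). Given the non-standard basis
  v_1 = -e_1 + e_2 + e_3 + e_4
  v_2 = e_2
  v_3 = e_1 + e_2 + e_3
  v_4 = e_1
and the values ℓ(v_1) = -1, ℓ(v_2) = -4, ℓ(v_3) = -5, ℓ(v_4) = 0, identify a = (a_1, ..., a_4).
a = (0, -4, -1, 4)

Write a = (a_1, ..., a_4) in the standard basis. For each basis vector v_i, ℓ(v_i) = <v_i, a> is a linear equation in the a_j's. Collect the n equations into a matrix system V a = ℓ, where row i of V is v_i (expressed in the standard basis). Since V is invertible (lower-triangular with 1s on the diagonal, up to permutation), solve by back-substitution:
  V =
[[-1, 1, 1, 1],
 [0, 1, 0, 0],
 [1, 1, 1, 0],
 [1, 0, 0, 0]]
  V a = (-1, -4, -5, 0)
Solving gives a = (0, -4, -1, 4).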